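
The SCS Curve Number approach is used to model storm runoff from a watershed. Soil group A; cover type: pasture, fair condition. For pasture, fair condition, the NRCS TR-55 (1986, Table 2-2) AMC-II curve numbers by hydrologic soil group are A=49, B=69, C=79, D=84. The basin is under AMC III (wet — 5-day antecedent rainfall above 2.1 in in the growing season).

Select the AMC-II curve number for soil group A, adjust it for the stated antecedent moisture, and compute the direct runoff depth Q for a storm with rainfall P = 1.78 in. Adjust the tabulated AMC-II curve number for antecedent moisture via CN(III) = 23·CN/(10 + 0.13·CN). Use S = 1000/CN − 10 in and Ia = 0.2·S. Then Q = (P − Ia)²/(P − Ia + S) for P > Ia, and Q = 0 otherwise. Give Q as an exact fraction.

Q = 2430785809/17147474050 in ≈ 0.142 in

NRCS table: pasture, fair condition, soil group A → CN(II) = 49
Adjust CN=49 to AMC III: 23·49/(10 + 0.13·49) → 1127 ÷ (1637/100) = 112700/1637 ≈ 68.845
Retention S: 1000/CN − 10 with CN=68.845 → S = 5100/1127 ≈ 4.525 in
Initial abstraction Ia = S/5 = (5100/1127)/5 = 1020/1127 ≈ 0.905 in
P − Ia = 1.780 − 0.905 = 49303/56350 ≈ 0.875 in (> 0, runoff occurs)
Q = (49303/56350)²/((49303/56350) + 5100/1127) = (2430785809/3175322500)/(304303/56350) = 2430785809/17147474050 in ≈ 0.142 in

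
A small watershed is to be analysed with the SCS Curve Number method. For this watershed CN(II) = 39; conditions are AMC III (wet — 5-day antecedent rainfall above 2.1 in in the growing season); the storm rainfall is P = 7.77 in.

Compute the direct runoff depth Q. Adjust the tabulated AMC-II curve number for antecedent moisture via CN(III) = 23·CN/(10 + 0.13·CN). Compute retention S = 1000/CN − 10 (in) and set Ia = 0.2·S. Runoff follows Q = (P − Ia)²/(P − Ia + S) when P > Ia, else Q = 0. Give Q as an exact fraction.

Q = 330589350961/106291719300 in ≈ 3.110 in

Adjust CN=39 to AMC III: 23·39/(10 + 0.13·39) → 897 ÷ (1507/100) = 89700/1507 ≈ 59.522
Max retention: S = 1000/(89700/1507) − 10 = 6100/897 in (≈ 6.800 in)
Initial abstraction Ia = S/5 = (6100/897)/5 = 1220/897 ≈ 1.360 in
Since P=7.770 > Ia=1.360: effective rainfall P−Ia = 574969/89700 in
Q = (574969/89700)²/((574969/89700) + 6100/897) = (330589350961/8046090000)/(1184969/89700) = 330589350961/106291719300 in ≈ 3.110 in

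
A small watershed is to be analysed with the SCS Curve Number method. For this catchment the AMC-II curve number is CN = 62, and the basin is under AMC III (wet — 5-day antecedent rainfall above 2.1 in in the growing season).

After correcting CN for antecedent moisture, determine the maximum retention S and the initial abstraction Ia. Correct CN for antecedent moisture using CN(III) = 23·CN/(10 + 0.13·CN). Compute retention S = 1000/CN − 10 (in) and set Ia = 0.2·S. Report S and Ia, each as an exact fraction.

S = 1900/713 in ≈ 2.665 in; Ia = 380/713 in ≈ 0.533 in

Wet (AMC III): CN(III) = 23·62/(10 + 0.13·62) = 1426/(903/50) = 71300/903 ≈ 78.959
Retention S: 1000/CN − 10 with CN=78.959 → S = 1900/713 ≈ 2.665 in
Ia = 0.2S: 0.2·2.665 = 0.533 in (exactly 380/713)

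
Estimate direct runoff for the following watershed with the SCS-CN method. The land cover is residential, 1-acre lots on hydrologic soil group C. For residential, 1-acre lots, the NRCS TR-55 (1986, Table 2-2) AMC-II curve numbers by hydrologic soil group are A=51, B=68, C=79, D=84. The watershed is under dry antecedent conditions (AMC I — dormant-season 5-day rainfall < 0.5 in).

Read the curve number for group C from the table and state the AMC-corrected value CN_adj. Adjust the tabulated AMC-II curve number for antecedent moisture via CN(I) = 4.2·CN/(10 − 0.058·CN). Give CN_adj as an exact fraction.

NRCS table: residential, 1-acre lots, soil group C → CN(II) = 79
Dry (AMC I): CN(I) = 4.2·79/(10 − 0.058·79) = (1659/5)/(2709/500) = 7900/129 ≈ 61.240

CN_adj = 7900/129 ≈ 61.240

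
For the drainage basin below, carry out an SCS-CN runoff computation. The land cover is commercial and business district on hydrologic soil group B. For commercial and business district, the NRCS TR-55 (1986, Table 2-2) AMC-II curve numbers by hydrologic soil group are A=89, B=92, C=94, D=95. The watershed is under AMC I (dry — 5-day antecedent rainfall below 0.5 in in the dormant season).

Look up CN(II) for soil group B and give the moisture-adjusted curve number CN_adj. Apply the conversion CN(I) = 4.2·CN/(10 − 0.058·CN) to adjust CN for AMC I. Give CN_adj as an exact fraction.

CN_adj = 48300/583 ≈ 82.847

NRCS table: commercial and business district, soil group B → CN(II) = 92
Adjust CN=92 to AMC I: 4.2·92/(10 − 0.058·92) → (1932/5) ÷ (583/125) = 48300/583 ≈ 82.847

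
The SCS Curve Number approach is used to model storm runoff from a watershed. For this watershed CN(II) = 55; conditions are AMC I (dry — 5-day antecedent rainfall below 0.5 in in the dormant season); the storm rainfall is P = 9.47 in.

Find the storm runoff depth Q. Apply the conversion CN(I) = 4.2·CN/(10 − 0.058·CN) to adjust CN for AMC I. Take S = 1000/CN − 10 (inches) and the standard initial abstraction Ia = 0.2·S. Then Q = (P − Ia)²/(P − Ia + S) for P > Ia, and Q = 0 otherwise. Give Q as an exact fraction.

CN(I) from CN(II)=55: (4.2·55)/(10 − 0.058·55) = 7700/227 ≈ 33.921
Max retention: S = 1000/(7700/227) − 10 = 1500/77 in (≈ 19.481 in)
Ia = 0.2S: 0.2·19.481 = 3.896 in (exactly 300/77)
Since P=9.470 > Ia=3.896: effective rainfall P−Ia = 42919/7700 in
Q = (42919/7700)²/((42919/7700) + 1500/77) = (1842040561/59290000)/(192919/7700) = 1842040561/1485476300 in ≈ 1.240 in

Q = 1842040561/1485476300 in ≈ 1.240 in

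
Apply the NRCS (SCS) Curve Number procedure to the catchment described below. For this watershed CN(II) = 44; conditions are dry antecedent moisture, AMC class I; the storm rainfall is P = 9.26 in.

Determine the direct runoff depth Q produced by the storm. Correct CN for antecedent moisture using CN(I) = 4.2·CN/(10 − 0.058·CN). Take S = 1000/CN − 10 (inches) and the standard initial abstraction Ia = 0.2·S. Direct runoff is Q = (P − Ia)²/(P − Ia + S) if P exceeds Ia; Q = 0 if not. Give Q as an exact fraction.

CN(I) from CN(II)=44: (4.2·44)/(10 − 0.058·44) = 3300/133 ≈ 24.812
S = 1000/(3300/133) − 10 = 1000/33 in ≈ 30.303 in
Ia = 0.2S: 0.2·30.303 = 6.061 in (exactly 200/33)
Since P=9.260 > Ia=6.061: effective rainfall P−Ia = 5279/1650 in
Runoff Q = (P−Ia)²/(P−Ia+S) = (3.199)²/(3.199+30.303) = 27867841/91210350 ≈ 0.306 in

Q = 27867841/91210350 in ≈ 0.306 in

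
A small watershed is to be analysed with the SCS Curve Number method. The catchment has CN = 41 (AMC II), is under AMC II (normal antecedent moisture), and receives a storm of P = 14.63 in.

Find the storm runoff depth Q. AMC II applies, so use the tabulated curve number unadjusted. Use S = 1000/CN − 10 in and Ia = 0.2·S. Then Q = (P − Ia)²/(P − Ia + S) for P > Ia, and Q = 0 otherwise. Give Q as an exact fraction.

AMC II — tabulated CN = 41 applies directly.
Max retention: S = 1000/41 − 10 = 590/41 in (≈ 14.390 in)
Ia = 0.2S: 0.2·14.390 = 2.878 in (exactly 118/41)
Since P=14.630 > Ia=2.878: effective rainfall P−Ia = 48183/4100 in
Q: (48183/4100)² ÷ (107183/4100) = 2321601489/439450300 in (≈ 5.283 in)

Q = 2321601489/439450300 in ≈ 5.283 in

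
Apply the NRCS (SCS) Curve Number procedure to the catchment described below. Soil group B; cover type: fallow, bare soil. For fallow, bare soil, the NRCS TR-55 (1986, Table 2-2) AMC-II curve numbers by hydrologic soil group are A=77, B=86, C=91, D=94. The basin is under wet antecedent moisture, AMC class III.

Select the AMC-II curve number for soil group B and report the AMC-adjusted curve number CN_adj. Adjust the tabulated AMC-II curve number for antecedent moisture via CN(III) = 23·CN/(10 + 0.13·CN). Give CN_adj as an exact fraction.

CN_adj = 98900/1059 ≈ 93.390

NRCS table: fallow, bare soil, soil group B → CN(II) = 86
Wet (AMC III): CN(III) = 23·86/(10 + 0.13·86) = 1978/(1059/50) = 98900/1059 ≈ 93.390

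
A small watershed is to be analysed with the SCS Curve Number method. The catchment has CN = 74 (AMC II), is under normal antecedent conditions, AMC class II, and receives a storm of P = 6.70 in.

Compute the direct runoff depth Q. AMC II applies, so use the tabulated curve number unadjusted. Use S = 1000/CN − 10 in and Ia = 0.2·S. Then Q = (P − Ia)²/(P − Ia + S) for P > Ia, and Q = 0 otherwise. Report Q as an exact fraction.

AMC II — tabulated CN = 74 applies directly.
Retention S: 1000/CN − 10 with CN=74.000 → S = 130/37 ≈ 3.514 in
Ia = 0.2·(130/37) = 26/37 in ≈ 0.703 in
P − Ia = 6.700 − 0.703 = 2219/370 ≈ 5.997 in (> 0, runoff occurs)
Runoff Q = (P−Ia)²/(P−Ia+S) = (5.997)²/(5.997+3.514) = 4923961/1302030 ≈ 3.782 in

Q = 4923961/1302030 in ≈ 3.782 in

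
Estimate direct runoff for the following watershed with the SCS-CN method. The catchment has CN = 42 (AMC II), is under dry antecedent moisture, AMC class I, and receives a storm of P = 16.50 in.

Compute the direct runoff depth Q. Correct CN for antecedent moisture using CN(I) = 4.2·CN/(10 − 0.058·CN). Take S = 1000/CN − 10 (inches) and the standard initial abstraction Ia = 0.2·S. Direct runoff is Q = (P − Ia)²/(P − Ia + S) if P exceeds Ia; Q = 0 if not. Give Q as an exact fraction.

Dry (AMC I): CN(I) = 4.2·42/(10 − 0.058·42) = (882/5)/(1891/250) = 44100/1891 ≈ 23.321
S = 1000/(44100/1891) − 10 = 14500/441 in ≈ 32.880 in
Ia = 0.2S: 0.2·32.880 = 6.576 in (exactly 2900/441)
Excess rainfall: 16.500 − 6.576 = 9.924 in; P > Ia so Q > 0
Runoff Q = (P−Ia)²/(P−Ia+S) = (9.924)²/(9.924+32.880) = 76615009/33298146 ≈ 2.301 in

Q = 76615009/33298146 in ≈ 2.301 in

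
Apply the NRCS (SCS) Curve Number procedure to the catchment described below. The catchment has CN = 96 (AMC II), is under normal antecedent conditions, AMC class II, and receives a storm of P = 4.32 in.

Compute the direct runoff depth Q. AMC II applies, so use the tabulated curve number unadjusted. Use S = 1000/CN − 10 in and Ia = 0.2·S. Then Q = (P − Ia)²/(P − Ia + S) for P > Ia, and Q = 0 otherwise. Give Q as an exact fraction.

Q = 1615441/418800 in ≈ 3.857 in

CN(II) = 96; AMC II needs no correction.
S = 1000/96 − 10 = 5/12 in ≈ 0.417 in
Ia = 0.2S: 0.2·0.417 = 0.083 in (exactly 1/12)
Since P=4.320 > Ia=0.083: effective rainfall P−Ia = 1271/300 in
Q = (1271/300)²/((1271/300) + 5/12) = (1615441/90000)/(349/75) = 1615441/418800 in ≈ 3.857 in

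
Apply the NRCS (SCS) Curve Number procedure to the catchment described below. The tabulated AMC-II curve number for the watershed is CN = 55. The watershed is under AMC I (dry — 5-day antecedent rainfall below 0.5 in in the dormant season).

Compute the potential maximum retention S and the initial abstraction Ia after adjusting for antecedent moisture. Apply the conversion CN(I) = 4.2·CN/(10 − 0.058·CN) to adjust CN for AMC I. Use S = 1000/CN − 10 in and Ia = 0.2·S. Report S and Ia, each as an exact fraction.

CN(I) from CN(II)=55: (4.2·55)/(10 − 0.058·55) = 7700/227 ≈ 33.921
Max retention: S = 1000/(7700/227) − 10 = 1500/77 in (≈ 19.481 in)
Initial abstraction Ia = S/5 = (1500/77)/5 = 300/77 ≈ 3.896 in

S = 1500/77 in ≈ 19.481 in; Ia = 300/77 in ≈ 3.896 in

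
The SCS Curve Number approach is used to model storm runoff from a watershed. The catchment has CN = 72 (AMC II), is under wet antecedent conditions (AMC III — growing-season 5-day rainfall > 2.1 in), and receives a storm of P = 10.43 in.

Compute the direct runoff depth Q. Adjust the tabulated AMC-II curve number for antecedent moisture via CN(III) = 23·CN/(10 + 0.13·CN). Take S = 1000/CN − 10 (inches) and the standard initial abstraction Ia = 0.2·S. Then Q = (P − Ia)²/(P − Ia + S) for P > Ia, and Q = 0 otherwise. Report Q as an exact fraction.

Q = 6234232543/721250100 in ≈ 8.644 in

Adjust CN=72 to AMC III: 23·72/(10 + 0.13·72) → 1656 ÷ (484/25) = 10350/121 ≈ 85.537
Max retention: S = 1000/(10350/121) − 10 = 350/207 in (≈ 1.691 in)
Ia = 0.2·(350/207) = 70/207 in ≈ 0.338 in
Since P=10.430 > Ia=0.338: effective rainfall P−Ia = 208901/20700 in
Q: (208901/20700)² ÷ (243901/20700) = 6234232543/721250100 in (≈ 8.644 in)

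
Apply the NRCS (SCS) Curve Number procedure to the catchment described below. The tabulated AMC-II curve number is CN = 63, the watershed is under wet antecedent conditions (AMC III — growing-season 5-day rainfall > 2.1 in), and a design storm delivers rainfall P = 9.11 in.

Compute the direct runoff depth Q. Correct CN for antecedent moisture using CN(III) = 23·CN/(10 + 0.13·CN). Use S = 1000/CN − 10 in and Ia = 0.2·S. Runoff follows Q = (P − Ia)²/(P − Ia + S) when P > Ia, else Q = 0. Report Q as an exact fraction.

Wet (AMC III): CN(III) = 23·63/(10 + 0.13·63) = 1449/(1819/100) = 144900/1819 ≈ 79.659
Max retention: S = 1000/(144900/1819) − 10 = 3700/1449 in (≈ 2.553 in)
Ia = 0.2S: 0.2·2.553 = 0.511 in (exactly 740/1449)
Excess rainfall: 9.110 − 0.511 = 8.599 in; P > Ia so Q > 0
Q = (1246039/144900)²/((1246039/144900) + 3700/1449) = (1552613189521/20996010000)/(1616039/144900) = 1552613189521/234164051100 in ≈ 6.630 in

Q = 1552613189521/234164051100 in ≈ 6.630 in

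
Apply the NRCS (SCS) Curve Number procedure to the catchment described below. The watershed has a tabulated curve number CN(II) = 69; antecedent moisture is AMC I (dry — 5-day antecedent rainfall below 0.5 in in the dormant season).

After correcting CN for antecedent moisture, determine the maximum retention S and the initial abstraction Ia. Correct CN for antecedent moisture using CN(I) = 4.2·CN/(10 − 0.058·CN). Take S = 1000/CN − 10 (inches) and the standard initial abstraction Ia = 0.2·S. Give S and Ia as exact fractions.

S = 15500/1449 in ≈ 10.697 in; Ia = 3100/1449 in ≈ 2.139 in

Adjust CN=69 to AMC I: 4.2·69/(10 − 0.058·69) → (1449/5) ÷ (2999/500) = 144900/2999 ≈ 48.316
S = 1000/(144900/2999) − 10 = 15500/1449 in ≈ 10.697 in
Ia = 0.2S: 0.2·10.697 = 2.139 in (exactly 3100/1449)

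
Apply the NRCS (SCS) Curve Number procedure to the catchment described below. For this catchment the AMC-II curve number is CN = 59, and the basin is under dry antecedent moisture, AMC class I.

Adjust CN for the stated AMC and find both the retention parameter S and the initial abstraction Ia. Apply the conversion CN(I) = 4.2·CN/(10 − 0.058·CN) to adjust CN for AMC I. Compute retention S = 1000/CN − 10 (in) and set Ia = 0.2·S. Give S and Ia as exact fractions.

S = 20500/1239 in ≈ 16.546 in; Ia = 4100/1239 in ≈ 3.309 in

Dry (AMC I): CN(I) = 4.2·59/(10 − 0.058·59) = (1239/5)/(3289/500) = 123900/3289 ≈ 37.671
Retention S: 1000/CN − 10 with CN=37.671 → S = 20500/1239 ≈ 16.546 in
Ia = 0.2·(20500/1239) = 4100/1239 in ≈ 3.309 in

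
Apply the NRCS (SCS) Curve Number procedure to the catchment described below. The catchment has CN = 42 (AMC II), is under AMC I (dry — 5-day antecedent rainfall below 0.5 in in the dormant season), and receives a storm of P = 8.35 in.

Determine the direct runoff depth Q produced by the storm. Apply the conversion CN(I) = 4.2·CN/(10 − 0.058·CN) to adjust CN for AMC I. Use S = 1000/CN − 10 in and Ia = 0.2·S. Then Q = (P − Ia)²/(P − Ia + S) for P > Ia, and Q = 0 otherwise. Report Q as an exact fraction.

CN(I) from CN(II)=42: (4.2·42)/(10 − 0.058·42) = 44100/1891 ≈ 23.321
S = 1000/(44100/1891) − 10 = 14500/441 in ≈ 32.880 in
Ia = 0.2S: 0.2·32.880 = 6.576 in (exactly 2900/441)
Since P=8.350 > Ia=6.576: effective rainfall P−Ia = 15647/8820 in
Runoff Q = (P−Ia)²/(P−Ia+S) = (1.774)²/(1.774+32.880) = 244828609/2695806540 ≈ 0.091 in

Q = 244828609/2695806540 in ≈ 0.091 in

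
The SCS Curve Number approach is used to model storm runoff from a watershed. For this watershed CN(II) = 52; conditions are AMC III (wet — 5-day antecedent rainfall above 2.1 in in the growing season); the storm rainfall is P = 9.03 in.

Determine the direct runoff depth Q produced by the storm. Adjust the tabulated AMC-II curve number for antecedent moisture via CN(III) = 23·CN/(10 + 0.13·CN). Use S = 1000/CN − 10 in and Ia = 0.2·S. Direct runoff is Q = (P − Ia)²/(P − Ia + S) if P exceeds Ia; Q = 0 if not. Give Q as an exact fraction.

CN(III) from CN(II)=52: (23·52)/(10 + 0.13·52) = 29900/419 ≈ 71.360
S = 1000/(29900/419) − 10 = 1200/299 in ≈ 4.013 in
Initial abstraction Ia = S/5 = (1200/299)/5 = 240/299 ≈ 0.803 in
Excess rainfall: 9.030 − 0.803 = 8.227 in; P > Ia so Q > 0
Q = (245997/29900)²/((245997/29900) + 1200/299) = (60514524009/894010000)/(365997/29900) = 20171508003/3647770100 in ≈ 5.530 in

Q = 20171508003/3647770100 in ≈ 5.530 in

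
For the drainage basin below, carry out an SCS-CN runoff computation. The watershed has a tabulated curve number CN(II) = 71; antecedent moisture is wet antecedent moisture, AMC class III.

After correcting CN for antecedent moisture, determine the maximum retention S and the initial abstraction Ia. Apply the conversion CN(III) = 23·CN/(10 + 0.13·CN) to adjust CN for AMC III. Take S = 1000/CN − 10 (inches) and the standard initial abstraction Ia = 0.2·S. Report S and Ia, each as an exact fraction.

S = 2900/1633 in ≈ 1.776 in; Ia = 580/1633 in ≈ 0.355 in

CN(III) from CN(II)=71: (23·71)/(10 + 0.13·71) = 163300/1923 ≈ 84.919
Max retention: S = 1000/(163300/1923) − 10 = 2900/1633 in (≈ 1.776 in)
Initial abstraction Ia = S/5 = (2900/1633)/5 = 580/1633 ≈ 0.355 in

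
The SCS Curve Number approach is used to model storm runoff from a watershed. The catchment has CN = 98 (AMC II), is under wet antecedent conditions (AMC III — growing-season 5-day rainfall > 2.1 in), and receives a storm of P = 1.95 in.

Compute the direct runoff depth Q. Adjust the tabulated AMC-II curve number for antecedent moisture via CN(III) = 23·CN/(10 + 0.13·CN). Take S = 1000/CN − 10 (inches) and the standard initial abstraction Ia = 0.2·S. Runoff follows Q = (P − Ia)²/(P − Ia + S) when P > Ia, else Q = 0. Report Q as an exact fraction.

CN(III) from CN(II)=98: (23·98)/(10 + 0.13·98) = 112700/1137 ≈ 99.120
Max retention: S = 1000/(112700/1137) − 10 = 100/1127 in (≈ 0.089 in)
Ia = 0.2S: 0.2·0.089 = 0.018 in (exactly 20/1127)
P − Ia = 1.950 − 0.018 = 43553/22540 ≈ 1.932 in (> 0, runoff occurs)
Q = (43553/22540)²/((43553/22540) + 100/1127) = (1896863809/508051600)/(45553/22540) = 1896863809/1026764620 in ≈ 1.847 in

Q = 1896863809/1026764620 in ≈ 1.847 in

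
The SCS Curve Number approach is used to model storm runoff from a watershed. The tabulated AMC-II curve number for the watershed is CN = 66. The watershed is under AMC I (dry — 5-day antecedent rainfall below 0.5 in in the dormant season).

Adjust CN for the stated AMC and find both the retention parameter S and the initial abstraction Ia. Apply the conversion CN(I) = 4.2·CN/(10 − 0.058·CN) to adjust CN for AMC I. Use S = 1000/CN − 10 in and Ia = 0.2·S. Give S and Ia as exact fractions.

Adjust CN=66 to AMC I: 4.2·66/(10 − 0.058·66) → (1386/5) ÷ (1543/250) = 69300/1543 ≈ 44.913
Retention S: 1000/CN − 10 with CN=44.913 → S = 8500/693 ≈ 12.266 in
Ia = 0.2S: 0.2·12.266 = 2.453 in (exactly 1700/693)

S = 8500/693 in ≈ 12.266 in; Ia = 1700/693 in ≈ 2.453 in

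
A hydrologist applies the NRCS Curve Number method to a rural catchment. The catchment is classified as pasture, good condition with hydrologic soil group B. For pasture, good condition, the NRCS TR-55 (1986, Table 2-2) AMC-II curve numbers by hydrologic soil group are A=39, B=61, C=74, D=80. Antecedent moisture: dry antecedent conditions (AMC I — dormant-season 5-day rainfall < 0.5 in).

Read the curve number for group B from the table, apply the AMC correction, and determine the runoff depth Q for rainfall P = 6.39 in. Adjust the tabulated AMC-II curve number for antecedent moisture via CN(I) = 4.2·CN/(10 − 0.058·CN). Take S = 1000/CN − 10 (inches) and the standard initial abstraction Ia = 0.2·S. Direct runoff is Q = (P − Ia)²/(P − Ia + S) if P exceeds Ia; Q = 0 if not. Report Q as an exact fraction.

Q = 20406979609/33854823100 in ≈ 0.603 in

NRCS table: pasture, good condition, soil group B → CN(II) = 61
CN(I) from CN(II)=61: (4.2·61)/(10 − 0.058·61) = 42700/1077 ≈ 39.647
Max retention: S = 1000/(42700/1077) − 10 = 6500/427 in (≈ 15.222 in)
Initial abstraction Ia = S/5 = (6500/427)/5 = 1300/427 ≈ 3.044 in
Since P=6.390 > Ia=3.044: effective rainfall P−Ia = 142853/42700 in
Runoff Q = (P−Ia)²/(P−Ia+S) = (3.346)²/(3.346+15.222) = 20406979609/33854823100 ≈ 0.603 in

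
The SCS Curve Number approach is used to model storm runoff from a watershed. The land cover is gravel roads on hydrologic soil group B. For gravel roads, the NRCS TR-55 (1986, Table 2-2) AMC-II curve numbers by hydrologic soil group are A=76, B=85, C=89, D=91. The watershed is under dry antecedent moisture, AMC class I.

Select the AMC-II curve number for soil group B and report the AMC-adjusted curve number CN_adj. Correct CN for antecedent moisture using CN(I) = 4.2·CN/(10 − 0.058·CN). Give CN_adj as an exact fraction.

CN_adj = 11900/169 ≈ 70.414

NRCS table: gravel roads, soil group B → CN(II) = 85
CN(I) from CN(II)=85: (4.2·85)/(10 − 0.058·85) = 11900/169 ≈ 70.414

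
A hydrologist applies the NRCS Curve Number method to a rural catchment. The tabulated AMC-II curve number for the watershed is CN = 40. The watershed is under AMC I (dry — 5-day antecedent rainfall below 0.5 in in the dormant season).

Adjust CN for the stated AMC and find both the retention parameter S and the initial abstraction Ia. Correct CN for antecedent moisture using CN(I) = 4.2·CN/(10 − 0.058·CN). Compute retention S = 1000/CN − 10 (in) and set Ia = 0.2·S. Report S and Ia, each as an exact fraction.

Adjust CN=40 to AMC I: 4.2·40/(10 − 0.058·40) → 168 ÷ (192/25) = 175/8 ≈ 21.875
Max retention: S = 1000/(175/8) − 10 = 250/7 in (≈ 35.714 in)
Ia = 0.2·(250/7) = 50/7 in ≈ 7.143 in

S = 250/7 in ≈ 35.714 in; Ia = 50/7 in ≈ 7.143 in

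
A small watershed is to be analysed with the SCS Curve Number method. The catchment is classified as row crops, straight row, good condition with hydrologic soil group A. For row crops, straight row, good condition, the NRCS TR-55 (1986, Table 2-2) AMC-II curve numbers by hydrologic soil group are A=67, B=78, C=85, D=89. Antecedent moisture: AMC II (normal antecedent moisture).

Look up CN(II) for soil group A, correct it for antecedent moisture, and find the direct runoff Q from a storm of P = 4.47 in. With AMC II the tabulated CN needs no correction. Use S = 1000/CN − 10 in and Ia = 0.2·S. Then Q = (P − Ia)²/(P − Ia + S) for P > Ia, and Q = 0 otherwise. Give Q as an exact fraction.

NRCS table: row crops, straight row, good condition, soil group A → CN(II) = 67
AMC II — tabulated CN = 67 applies directly.
Retention S: 1000/CN − 10 with CN=67.000 → S = 330/67 ≈ 4.925 in
Ia = 0.2·(330/67) = 66/67 in ≈ 0.985 in
Excess rainfall: 4.470 − 0.985 = 3.485 in; P > Ia so Q > 0
Q: (23349/6700)² ÷ (56349/6700) = 60575089/41948700 in (≈ 1.444 in)

Q = 60575089/41948700 in ≈ 1.444 in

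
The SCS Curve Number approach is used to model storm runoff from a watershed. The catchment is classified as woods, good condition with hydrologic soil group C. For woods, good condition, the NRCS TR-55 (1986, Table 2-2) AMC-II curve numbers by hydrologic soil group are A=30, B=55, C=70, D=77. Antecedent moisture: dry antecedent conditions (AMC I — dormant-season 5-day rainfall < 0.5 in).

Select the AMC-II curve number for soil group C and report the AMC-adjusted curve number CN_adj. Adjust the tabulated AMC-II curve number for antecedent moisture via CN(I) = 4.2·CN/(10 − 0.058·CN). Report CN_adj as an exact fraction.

CN_adj = 4900/99 ≈ 49.495

NRCS table: woods, good condition, soil group C → CN(II) = 70
CN(I) from CN(II)=70: (4.2·70)/(10 − 0.058·70) = 4900/99 ≈ 49.495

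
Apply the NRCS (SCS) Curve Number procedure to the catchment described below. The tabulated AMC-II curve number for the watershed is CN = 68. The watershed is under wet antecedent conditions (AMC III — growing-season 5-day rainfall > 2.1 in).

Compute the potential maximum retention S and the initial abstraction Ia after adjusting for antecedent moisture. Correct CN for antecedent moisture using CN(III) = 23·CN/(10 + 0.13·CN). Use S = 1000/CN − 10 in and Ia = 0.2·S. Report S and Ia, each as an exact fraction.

S = 800/391 in ≈ 2.046 in; Ia = 160/391 in ≈ 0.409 in

CN(III) from CN(II)=68: (23·68)/(10 + 0.13·68) = 39100/471 ≈ 83.015
S = 1000/(39100/471) − 10 = 800/391 in ≈ 2.046 in
Initial abstraction Ia = S/5 = (800/391)/5 = 160/391 ≈ 0.409 in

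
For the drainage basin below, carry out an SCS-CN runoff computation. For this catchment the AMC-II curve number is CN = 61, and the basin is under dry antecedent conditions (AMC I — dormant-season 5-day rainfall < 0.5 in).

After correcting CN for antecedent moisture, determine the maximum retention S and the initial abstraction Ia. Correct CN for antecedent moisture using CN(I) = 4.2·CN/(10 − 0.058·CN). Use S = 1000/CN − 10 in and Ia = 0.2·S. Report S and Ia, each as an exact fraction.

Dry (AMC I): CN(I) = 4.2·61/(10 − 0.058·61) = (1281/5)/(3231/500) = 42700/1077 ≈ 39.647
S = 1000/(42700/1077) − 10 = 6500/427 in ≈ 15.222 in
Ia = 0.2·(6500/427) = 1300/427 in ≈ 3.044 in

S = 6500/427 in ≈ 15.222 in; Ia = 1300/427 in ≈ 3.044 in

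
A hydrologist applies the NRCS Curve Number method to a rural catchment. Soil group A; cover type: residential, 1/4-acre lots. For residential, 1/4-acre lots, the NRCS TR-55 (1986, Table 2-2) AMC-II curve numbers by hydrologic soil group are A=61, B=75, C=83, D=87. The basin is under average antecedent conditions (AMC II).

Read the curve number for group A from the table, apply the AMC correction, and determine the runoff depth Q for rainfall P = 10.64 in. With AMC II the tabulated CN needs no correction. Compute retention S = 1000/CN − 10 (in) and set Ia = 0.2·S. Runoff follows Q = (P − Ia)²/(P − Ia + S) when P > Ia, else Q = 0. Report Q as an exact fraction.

NRCS table: residential, 1/4-acre lots, soil group A → CN(II) = 61
CN(II) = 61; AMC II needs no correction.
Max retention: S = 1000/61 − 10 = 390/61 in (≈ 6.393 in)
Ia = 0.2S: 0.2·6.393 = 1.279 in (exactly 78/61)
Excess rainfall: 10.640 − 1.279 = 9.361 in; P > Ia so Q > 0
Q: (14276/1525)² ÷ (24026/1525) = 101902088/18319825 in (≈ 5.562 in)

Q = 101902088/18319825 in ≈ 5.562 in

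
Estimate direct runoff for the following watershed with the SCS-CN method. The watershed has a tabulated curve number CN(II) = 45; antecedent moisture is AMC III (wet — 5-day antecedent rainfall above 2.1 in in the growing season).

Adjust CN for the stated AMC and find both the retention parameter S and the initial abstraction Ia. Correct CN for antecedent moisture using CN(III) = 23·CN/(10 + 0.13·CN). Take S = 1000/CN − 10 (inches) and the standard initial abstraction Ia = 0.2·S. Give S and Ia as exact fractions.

CN(III) from CN(II)=45: (23·45)/(10 + 0.13·45) = 20700/317 ≈ 65.300
Retention S: 1000/CN − 10 with CN=65.300 → S = 1100/207 ≈ 5.314 in
Ia = 0.2·(1100/207) = 220/207 in ≈ 1.063 in

S = 1100/207 in ≈ 5.314 in; Ia = 220/207 in ≈ 1.063 in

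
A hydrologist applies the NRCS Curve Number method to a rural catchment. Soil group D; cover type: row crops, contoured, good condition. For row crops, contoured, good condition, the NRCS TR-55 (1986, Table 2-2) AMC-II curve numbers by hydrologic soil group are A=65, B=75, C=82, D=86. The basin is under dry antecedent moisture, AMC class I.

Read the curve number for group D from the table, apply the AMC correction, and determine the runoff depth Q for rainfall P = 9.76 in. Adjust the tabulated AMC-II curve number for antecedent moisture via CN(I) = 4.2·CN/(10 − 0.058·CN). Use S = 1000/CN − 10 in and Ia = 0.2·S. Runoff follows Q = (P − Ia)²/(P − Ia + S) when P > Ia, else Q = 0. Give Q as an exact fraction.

NRCS table: row crops, contoured, good condition, soil group D → CN(II) = 86
Dry (AMC I): CN(I) = 4.2·86/(10 − 0.058·86) = (1806/5)/(1253/250) = 12900/179 ≈ 72.067
Max retention: S = 1000/(12900/179) − 10 = 500/129 in (≈ 3.876 in)
Initial abstraction Ia = S/5 = (500/129)/5 = 100/129 ≈ 0.775 in
Excess rainfall: 9.760 − 0.775 = 8.985 in; P > Ia so Q > 0
Q = (28976/3225)²/((28976/3225) + 500/129) = (839608576/10400625)/(41476/3225) = 209902144/33440025 in ≈ 6.277 in

Q = 209902144/33440025 in ≈ 6.277 in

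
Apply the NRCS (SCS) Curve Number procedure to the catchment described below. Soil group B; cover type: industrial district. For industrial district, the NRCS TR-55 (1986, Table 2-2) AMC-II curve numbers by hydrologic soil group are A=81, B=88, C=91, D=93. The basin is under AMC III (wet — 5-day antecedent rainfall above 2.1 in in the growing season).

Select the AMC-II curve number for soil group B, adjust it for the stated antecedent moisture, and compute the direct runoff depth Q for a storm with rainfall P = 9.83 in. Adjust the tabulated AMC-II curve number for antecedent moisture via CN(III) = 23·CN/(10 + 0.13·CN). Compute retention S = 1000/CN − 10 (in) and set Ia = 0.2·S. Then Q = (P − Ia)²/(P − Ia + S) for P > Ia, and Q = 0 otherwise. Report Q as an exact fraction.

NRCS table: industrial district, soil group B → CN(II) = 88
Adjust CN=88 to AMC III: 23·88/(10 + 0.13·88) → 2024 ÷ (536/25) = 6325/67 ≈ 94.403
Max retention: S = 1000/(6325/67) − 10 = 150/253 in (≈ 0.593 in)
Ia = 0.2S: 0.2·0.593 = 0.119 in (exactly 30/253)
Excess rainfall: 9.830 − 0.119 = 9.711 in; P > Ia so Q > 0
Q: (245699/25300)² ÷ (260699/25300) = 60367998601/6595684700 in (≈ 9.153 in)

Q = 60367998601/6595684700 in ≈ 9.153 in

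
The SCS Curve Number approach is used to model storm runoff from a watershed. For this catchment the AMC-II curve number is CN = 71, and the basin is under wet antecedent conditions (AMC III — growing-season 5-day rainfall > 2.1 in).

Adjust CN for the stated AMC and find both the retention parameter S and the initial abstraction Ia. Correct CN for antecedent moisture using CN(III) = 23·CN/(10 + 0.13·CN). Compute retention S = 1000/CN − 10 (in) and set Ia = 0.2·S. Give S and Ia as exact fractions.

CN(III) from CN(II)=71: (23·71)/(10 + 0.13·71) = 163300/1923 ≈ 84.919
S = 1000/(163300/1923) − 10 = 2900/1633 in ≈ 1.776 in
Initial abstraction Ia = S/5 = (2900/1633)/5 = 580/1633 ≈ 0.355 in

S = 2900/1633 in ≈ 1.776 in; Ia = 580/1633 in ≈ 0.355 in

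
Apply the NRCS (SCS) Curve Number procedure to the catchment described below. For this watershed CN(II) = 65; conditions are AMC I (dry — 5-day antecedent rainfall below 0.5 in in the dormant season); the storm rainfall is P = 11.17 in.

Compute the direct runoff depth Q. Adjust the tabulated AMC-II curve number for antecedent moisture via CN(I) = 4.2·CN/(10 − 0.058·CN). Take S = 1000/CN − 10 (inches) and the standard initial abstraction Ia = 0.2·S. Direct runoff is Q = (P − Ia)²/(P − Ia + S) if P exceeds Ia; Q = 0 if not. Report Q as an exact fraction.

Q = 1126474969/325895700 in ≈ 3.457 in

Adjust CN=65 to AMC I: 4.2·65/(10 − 0.058·65) → 273 ÷ (623/100) = 3900/89 ≈ 43.820
Max retention: S = 1000/(3900/89) − 10 = 500/39 in (≈ 12.821 in)
Ia = 0.2S: 0.2·12.821 = 2.564 in (exactly 100/39)
Excess rainfall: 11.170 − 2.564 = 8.606 in; P > Ia so Q > 0
Runoff Q = (P−Ia)²/(P−Ia+S) = (8.606)²/(8.606+12.821) = 1126474969/325895700 ≈ 3.457 in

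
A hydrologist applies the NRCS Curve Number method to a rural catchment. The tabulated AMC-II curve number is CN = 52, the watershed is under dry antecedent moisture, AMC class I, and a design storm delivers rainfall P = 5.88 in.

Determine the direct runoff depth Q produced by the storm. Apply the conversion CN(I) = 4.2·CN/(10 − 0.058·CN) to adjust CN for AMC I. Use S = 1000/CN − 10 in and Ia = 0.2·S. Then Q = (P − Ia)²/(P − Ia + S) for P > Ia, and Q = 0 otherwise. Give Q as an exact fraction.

Adjust CN=52 to AMC I: 4.2·52/(10 − 0.058·52) → (1092/5) ÷ (873/125) = 9100/291 ≈ 31.271
Max retention: S = 1000/(9100/291) − 10 = 2000/91 in (≈ 21.978 in)
Ia = 0.2·(2000/91) = 400/91 in ≈ 4.396 in
P − Ia = 5.880 − 4.396 = 3377/2275 ≈ 1.484 in (> 0, runoff occurs)
Runoff Q = (P−Ia)²/(P−Ia+S) = (1.484)²/(1.484+21.978) = 11404129/121432675 ≈ 0.094 in

Q = 11404129/121432675 in ≈ 0.094 in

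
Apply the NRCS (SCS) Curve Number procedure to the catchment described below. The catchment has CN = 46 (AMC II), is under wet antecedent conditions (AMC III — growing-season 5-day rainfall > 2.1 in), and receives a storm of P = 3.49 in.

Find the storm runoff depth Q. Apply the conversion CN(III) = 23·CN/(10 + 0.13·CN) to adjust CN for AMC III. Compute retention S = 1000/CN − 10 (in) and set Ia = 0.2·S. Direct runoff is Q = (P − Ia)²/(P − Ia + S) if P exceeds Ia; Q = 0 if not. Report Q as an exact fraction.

CN(III) from CN(II)=46: (23·46)/(10 + 0.13·46) = 52900/799 ≈ 66.208
Retention S: 1000/CN − 10 with CN=66.208 → S = 2700/529 ≈ 5.104 in
Ia = 0.2S: 0.2·5.104 = 1.021 in (exactly 540/529)
Excess rainfall: 3.490 − 1.021 = 2.469 in; P > Ia so Q > 0
Q = (130621/52900)²/((130621/52900) + 2700/529) = (17061845641/2798410000)/(400621/52900) = 17061845641/21192850900 in ≈ 0.805 in

Q = 17061845641/21192850900 in ≈ 0.805 in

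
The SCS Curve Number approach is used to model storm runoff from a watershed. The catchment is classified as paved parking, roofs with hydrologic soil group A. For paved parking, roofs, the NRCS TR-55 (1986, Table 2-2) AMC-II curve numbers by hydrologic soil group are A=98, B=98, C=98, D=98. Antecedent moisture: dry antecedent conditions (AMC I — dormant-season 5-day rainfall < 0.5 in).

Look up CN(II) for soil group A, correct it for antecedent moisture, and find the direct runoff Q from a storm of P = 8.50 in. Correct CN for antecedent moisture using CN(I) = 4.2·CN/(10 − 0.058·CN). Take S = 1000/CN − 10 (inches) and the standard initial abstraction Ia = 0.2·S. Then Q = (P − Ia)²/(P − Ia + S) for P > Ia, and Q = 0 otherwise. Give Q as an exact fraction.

NRCS table: paved parking, roofs, soil group A → CN(II) = 98
CN(I) from CN(II)=98: (4.2·98)/(10 − 0.058·98) = 102900/1079 ≈ 95.366
Retention S: 1000/CN − 10 with CN=95.366 → S = 500/1029 ≈ 0.486 in
Ia = 0.2S: 0.2·0.486 = 0.097 in (exactly 100/1029)
P − Ia = 8.500 − 0.097 = 17293/2058 ≈ 8.403 in (> 0, runoff occurs)
Runoff Q = (P−Ia)²/(P−Ia+S) = (8.403)²/(8.403+0.486) = 299047849/37646994 ≈ 7.943 in

Q = 299047849/37646994 in ≈ 7.943 in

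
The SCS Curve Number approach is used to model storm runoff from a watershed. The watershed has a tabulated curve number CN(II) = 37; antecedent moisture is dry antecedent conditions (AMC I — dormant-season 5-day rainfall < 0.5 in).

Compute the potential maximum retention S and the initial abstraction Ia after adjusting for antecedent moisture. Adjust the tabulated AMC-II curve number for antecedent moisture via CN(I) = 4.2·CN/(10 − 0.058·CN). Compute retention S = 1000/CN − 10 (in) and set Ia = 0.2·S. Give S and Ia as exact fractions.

S = 1500/37 in ≈ 40.541 in; Ia = 300/37 in ≈ 8.108 in

CN(I) from CN(II)=37: (4.2·37)/(10 − 0.058·37) = 3700/187 ≈ 19.786
S = 1000/(3700/187) − 10 = 1500/37 in ≈ 40.541 in
Ia = 0.2S: 0.2·40.541 = 8.108 in (exactly 300/37)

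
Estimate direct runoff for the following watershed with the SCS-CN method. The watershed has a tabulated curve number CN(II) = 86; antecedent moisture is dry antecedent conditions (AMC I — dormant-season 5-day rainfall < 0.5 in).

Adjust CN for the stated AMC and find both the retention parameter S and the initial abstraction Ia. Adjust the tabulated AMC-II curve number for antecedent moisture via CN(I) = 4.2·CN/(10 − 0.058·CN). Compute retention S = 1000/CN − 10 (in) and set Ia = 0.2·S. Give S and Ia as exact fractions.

Adjust CN=86 to AMC I: 4.2·86/(10 − 0.058·86) → (1806/5) ÷ (1253/250) = 12900/179 ≈ 72.067
Max retention: S = 1000/(12900/179) − 10 = 500/129 in (≈ 3.876 in)
Ia = 0.2·(500/129) = 100/129 in ≈ 0.775 in

S = 500/129 in ≈ 3.876 in; Ia = 100/129 in ≈ 0.775 in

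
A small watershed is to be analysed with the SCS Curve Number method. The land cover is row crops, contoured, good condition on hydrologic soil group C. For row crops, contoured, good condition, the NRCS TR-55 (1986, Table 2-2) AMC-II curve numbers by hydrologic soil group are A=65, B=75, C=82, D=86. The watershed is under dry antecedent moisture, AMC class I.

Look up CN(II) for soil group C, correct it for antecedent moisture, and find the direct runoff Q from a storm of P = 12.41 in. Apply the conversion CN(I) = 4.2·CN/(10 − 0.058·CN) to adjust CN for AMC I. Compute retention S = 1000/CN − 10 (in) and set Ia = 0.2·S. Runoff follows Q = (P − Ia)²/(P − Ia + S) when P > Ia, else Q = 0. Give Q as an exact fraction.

NRCS table: row crops, contoured, good condition, soil group C → CN(II) = 82
Adjust CN=82 to AMC I: 4.2·82/(10 − 0.058·82) → (1722/5) ÷ (1311/250) = 28700/437 ≈ 65.675
Max retention: S = 1000/(28700/437) − 10 = 1500/287 in (≈ 5.226 in)
Initial abstraction Ia = S/5 = (1500/287)/5 = 300/287 ≈ 1.045 in
Since P=12.410 > Ia=1.045: effective rainfall P−Ia = 326167/28700 in
Q = (326167/28700)²/((326167/28700) + 1500/287) = (106384911889/823690000)/(476167/28700) = 106384911889/13665992900 in ≈ 7.785 in

Q = 106384911889/13665992900 in ≈ 7.785 in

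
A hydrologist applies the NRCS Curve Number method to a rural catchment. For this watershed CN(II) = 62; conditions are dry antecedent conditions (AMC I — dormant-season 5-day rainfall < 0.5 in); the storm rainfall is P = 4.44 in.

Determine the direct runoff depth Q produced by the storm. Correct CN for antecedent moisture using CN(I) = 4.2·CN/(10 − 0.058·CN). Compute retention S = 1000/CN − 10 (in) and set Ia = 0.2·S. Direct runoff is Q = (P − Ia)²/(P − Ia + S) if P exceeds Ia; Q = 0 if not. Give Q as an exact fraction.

Dry (AMC I): CN(I) = 4.2·62/(10 − 0.058·62) = (1302/5)/(1601/250) = 65100/1601 ≈ 40.662
S = 1000/(65100/1601) − 10 = 9500/651 in ≈ 14.593 in
Initial abstraction Ia = S/5 = (9500/651)/5 = 1900/651 ≈ 2.919 in
P − Ia = 4.440 − 2.919 = 24761/16275 ≈ 1.521 in (> 0, runoff occurs)
Q = (24761/16275)²/((24761/16275) + 9500/651) = (613107121/264875625)/(262261/16275) = 613107121/4268297775 in ≈ 0.144 in

Q = 613107121/4268297775 in ≈ 0.144 in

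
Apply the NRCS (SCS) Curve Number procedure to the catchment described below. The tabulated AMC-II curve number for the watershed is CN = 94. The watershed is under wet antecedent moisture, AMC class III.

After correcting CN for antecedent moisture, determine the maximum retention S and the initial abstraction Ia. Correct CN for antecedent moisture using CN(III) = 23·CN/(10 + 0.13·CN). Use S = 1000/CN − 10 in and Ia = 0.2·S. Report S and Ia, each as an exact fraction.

S = 300/1081 in ≈ 0.278 in; Ia = 60/1081 in ≈ 0.056 in

Adjust CN=94 to AMC III: 23·94/(10 + 0.13·94) → 2162 ÷ (1111/50) = 108100/1111 ≈ 97.300
Max retention: S = 1000/(108100/1111) − 10 = 300/1081 in (≈ 0.278 in)
Initial abstraction Ia = S/5 = (300/1081)/5 = 60/1081 ≈ 0.056 in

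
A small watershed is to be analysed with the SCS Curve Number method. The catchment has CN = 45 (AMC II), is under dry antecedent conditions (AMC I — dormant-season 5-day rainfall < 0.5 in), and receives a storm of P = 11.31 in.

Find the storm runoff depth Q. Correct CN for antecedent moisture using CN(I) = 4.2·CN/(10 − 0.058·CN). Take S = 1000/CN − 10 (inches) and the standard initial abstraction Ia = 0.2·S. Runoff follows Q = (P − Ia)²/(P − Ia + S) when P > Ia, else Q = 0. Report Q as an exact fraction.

Q = 10765930081/12356045100 in ≈ 0.871 in

Dry (AMC I): CN(I) = 4.2·45/(10 − 0.058·45) = 189/(739/100) = 18900/739 ≈ 25.575
S = 1000/(18900/739) − 10 = 5500/189 in ≈ 29.101 in
Ia = 0.2·(5500/189) = 1100/189 in ≈ 5.820 in
Excess rainfall: 11.310 − 5.820 = 5.490 in; P > Ia so Q > 0
Q: (103759/18900)² ÷ (653759/18900) = 10765930081/12356045100 in (≈ 0.871 in)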